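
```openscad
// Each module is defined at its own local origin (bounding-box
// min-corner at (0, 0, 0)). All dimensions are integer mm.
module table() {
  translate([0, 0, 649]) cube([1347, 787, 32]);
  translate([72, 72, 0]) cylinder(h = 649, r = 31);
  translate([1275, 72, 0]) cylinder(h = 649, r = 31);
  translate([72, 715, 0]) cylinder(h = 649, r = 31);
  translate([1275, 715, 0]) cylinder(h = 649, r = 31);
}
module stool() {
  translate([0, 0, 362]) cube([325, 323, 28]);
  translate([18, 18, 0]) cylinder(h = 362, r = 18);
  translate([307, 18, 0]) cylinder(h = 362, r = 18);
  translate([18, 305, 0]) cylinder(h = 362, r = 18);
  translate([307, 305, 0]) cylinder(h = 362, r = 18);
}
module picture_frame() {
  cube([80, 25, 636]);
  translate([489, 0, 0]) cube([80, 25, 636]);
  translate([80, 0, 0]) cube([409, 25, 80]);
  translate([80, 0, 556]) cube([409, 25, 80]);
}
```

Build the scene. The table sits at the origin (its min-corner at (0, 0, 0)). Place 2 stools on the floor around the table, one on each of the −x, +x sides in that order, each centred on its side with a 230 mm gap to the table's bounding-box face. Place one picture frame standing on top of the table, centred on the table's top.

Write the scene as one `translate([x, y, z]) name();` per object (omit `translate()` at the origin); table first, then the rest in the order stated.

table();
translate([-555, 232, 0]) stool();
translate([1577, 232, 0]) stool();
translate([389, 381, 681]) picture_frame();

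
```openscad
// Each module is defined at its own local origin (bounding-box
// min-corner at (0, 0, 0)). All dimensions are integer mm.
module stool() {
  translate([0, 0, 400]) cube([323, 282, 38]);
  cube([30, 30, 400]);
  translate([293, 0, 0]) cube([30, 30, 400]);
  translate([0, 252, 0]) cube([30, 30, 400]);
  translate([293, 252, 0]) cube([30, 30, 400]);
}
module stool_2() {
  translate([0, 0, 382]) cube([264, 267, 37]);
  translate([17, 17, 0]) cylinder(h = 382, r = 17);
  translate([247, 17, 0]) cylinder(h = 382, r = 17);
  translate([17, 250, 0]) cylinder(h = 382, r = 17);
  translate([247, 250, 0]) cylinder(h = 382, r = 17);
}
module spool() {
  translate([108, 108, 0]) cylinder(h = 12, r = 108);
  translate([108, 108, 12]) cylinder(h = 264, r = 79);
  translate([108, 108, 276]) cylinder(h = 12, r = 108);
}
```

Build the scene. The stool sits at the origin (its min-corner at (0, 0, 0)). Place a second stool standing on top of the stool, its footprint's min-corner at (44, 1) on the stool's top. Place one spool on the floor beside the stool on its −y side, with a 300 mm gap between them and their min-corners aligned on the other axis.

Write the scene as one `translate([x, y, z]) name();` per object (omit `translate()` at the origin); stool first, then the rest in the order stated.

stool();
translate([44, 1, 438]) stool_2();
translate([0, -516, 0]) spool();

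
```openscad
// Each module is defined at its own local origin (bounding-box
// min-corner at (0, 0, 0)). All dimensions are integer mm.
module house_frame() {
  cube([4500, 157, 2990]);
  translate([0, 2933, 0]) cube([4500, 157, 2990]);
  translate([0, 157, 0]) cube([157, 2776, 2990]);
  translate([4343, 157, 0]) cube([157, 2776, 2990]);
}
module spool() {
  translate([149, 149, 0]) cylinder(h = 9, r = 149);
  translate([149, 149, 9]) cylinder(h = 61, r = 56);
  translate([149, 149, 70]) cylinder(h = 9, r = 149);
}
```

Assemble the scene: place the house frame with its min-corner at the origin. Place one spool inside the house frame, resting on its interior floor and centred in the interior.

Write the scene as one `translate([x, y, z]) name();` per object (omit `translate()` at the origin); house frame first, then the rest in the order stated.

house_frame();
translate([2101, 1396, 0]) spool();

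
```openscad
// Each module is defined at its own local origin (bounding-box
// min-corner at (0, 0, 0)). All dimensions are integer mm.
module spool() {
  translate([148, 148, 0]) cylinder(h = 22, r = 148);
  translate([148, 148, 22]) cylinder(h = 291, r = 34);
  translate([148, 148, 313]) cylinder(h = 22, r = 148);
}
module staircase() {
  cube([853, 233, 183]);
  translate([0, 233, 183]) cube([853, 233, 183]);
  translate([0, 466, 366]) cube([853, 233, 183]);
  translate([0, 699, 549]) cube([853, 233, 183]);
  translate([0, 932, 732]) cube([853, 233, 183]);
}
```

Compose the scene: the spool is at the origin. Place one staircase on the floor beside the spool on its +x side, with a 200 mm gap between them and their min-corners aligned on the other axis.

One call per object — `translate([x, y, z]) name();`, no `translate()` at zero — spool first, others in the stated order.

spool();
translate([496, 0, 0]) staircase();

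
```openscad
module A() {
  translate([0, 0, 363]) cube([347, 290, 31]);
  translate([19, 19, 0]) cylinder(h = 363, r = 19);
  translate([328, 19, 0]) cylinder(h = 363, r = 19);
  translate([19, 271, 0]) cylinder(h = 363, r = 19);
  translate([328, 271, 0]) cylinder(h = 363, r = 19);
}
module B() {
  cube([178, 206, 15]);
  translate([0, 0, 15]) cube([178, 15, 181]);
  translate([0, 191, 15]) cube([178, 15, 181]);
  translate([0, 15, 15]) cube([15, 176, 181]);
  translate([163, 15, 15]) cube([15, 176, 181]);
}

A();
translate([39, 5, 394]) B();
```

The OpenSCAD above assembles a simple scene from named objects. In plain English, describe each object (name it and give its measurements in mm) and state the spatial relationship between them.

A is a four-legged stool. The seat is a 347×290×31 mm slab whose top surface is at z = 394 mm; four round legs, each 38 mm in diameter, run from the floor (z = 0) to the underside of the seat, each leg's axis is inset half a diameter from the nearest pair of seat edges (so the leg's bounding box is flush with the corner).

B is an open storage box with external size 178×206×196 mm and wall thickness 15 mm (the base is also 15 mm thick). The base covers the whole footprint; the four walls stand on the base, with the y-facing walls full-width and the x-facing walls fitting between their inner faces.

The open box is on top of the stool.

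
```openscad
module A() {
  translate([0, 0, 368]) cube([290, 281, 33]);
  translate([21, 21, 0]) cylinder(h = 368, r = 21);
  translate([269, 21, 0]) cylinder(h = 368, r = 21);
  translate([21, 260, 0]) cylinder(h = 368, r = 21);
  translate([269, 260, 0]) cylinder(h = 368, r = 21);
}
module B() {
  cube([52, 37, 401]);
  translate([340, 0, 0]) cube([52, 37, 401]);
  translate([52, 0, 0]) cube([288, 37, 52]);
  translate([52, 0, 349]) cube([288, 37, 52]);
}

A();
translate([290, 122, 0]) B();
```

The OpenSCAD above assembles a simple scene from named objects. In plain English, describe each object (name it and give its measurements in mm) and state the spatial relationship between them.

A is a four-legged stool. The seat is a 290×281×33 mm slab whose top surface is at z = 401 mm; four round legs, each 42 mm in diameter, run from the floor (z = 0) to the underside of the seat, each leg's axis is inset half a diameter from the nearest pair of seat edges (so the leg's bounding box is flush with the corner).

B is a rectangular picture frame lying in the x–z plane (depth along y). The opening is 288 mm wide (x) by 297 mm tall (z), surrounded by a border 52 mm wide on all four sides. The frame is 37 mm deep and is made of two full-height vertical stiles with two horizontal rails fitted between them.

The picture frame is beside the stool with their tops flush at z = 401.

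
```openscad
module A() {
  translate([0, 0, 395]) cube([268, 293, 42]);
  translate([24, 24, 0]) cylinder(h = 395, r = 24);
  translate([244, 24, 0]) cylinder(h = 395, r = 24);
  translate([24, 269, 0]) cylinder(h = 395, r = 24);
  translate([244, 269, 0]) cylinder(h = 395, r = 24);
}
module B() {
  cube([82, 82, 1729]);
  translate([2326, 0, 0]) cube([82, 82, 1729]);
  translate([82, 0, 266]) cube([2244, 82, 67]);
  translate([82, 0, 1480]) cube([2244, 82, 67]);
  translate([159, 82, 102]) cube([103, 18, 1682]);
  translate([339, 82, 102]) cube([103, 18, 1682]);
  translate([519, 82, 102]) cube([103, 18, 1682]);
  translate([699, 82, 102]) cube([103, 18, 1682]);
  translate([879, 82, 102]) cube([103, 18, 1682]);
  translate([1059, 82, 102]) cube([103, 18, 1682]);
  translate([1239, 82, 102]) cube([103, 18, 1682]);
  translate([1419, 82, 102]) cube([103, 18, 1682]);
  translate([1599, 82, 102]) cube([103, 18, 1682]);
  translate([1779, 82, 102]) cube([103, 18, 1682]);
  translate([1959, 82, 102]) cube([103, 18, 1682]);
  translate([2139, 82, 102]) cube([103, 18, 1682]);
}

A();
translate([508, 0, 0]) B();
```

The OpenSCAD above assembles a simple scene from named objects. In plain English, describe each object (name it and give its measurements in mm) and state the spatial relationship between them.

A is a four-legged stool. The seat is 268×293 mm, 42 mm thick, top at z = 437 mm. It stands on four round legs, each 48 mm in diameter, from z = 0 to the seat underside, each leg's axis is inset half a diameter from the nearest pair of seat edges (so the leg's bounding box is flush with the corner).

B is a fence section. Two 82×82 mm posts, 1729 mm tall, stand on the floor with a clear span of 2244 mm between their inner faces. Two horizontal rails of 82×67 mm section span the gap between the posts with their undersides at z = 266 mm and z = 1480 mm, flush with the posts' −y face. 12 pickets, each 103 mm wide, 18 mm thick and 1682 mm tall, are fixed to the +y face of the rails with their bottoms at z = 102 mm, evenly spaced across the span with equal gaps (rounded down to the nearest mm) at the −x end and between each pair — any rounding remainder accumulates at the +x end.

The fence section is on the floor beside the stool on its +x side.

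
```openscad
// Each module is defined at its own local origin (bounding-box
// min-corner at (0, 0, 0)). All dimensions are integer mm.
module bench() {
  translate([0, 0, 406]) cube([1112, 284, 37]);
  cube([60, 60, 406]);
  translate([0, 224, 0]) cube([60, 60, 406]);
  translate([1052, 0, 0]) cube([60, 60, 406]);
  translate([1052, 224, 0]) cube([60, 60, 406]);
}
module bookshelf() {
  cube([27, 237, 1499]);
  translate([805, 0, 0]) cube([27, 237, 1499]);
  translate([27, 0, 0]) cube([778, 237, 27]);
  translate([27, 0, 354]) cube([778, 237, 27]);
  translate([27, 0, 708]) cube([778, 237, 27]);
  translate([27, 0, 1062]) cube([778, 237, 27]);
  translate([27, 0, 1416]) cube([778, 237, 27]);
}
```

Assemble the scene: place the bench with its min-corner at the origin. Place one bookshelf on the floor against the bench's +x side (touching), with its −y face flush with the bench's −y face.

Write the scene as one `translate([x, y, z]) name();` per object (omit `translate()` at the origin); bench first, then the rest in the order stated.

bench();
translate([1112, 0, 0]) bookshelf();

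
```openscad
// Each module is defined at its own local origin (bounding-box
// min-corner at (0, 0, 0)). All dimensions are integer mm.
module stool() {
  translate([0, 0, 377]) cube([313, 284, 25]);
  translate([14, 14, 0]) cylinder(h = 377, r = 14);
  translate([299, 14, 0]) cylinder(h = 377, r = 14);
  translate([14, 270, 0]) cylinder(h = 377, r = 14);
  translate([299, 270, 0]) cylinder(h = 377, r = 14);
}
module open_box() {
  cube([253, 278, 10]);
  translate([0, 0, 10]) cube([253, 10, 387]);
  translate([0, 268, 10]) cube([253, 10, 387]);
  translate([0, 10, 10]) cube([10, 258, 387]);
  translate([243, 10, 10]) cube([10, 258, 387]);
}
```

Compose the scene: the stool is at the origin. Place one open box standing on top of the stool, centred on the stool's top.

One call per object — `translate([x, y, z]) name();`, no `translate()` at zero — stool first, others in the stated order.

stool();
translate([30, 3, 402]) open_box();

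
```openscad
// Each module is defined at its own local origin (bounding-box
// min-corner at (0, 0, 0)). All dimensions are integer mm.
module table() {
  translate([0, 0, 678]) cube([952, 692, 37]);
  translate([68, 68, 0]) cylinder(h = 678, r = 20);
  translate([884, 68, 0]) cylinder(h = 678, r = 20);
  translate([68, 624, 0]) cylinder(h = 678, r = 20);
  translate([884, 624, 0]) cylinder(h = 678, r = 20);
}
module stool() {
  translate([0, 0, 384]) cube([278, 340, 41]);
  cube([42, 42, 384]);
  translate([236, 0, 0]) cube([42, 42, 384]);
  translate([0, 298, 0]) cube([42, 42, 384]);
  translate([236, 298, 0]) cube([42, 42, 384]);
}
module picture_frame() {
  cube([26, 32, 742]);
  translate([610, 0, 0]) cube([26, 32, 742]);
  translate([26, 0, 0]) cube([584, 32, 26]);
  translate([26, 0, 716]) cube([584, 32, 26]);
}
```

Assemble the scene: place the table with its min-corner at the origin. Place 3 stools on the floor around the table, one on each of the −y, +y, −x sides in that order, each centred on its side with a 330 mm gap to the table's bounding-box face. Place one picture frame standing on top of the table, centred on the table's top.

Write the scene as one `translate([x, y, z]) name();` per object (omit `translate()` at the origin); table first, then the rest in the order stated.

table();
translate([337, -670, 0]) stool();
translate([337, 1022, 0]) stool();
translate([-608, 176, 0]) stool();
translate([158, 330, 715]) picture_frame();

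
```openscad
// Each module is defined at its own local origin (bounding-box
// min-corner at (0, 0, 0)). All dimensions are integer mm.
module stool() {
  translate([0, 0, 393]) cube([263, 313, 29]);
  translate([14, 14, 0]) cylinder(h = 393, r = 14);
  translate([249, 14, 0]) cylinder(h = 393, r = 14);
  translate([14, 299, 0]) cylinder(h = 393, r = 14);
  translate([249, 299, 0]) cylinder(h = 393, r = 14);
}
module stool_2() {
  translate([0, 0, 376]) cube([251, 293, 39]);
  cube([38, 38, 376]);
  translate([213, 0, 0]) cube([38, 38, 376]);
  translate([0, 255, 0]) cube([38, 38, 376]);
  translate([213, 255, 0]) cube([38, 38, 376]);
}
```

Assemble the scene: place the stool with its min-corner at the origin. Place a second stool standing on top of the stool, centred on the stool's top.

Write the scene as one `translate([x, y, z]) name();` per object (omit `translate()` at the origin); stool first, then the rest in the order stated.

stool();
translate([6, 10, 422]) stool_2();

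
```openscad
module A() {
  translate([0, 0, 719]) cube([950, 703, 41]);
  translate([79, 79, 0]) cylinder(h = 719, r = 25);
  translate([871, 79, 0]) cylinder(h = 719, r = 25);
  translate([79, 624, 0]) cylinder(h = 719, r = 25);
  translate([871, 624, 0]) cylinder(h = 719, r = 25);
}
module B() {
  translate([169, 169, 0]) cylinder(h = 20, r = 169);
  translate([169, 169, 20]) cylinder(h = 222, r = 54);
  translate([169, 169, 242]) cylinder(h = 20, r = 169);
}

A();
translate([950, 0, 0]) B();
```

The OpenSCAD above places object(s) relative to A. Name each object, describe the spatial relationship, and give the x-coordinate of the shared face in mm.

A is a table. B is a spool. The spool is against the table's +x side, with their −y faces flush. The x-coordinate of the shared face is 950 mm.

The table's +x face and the spool's −x face are both at x = 950 mm.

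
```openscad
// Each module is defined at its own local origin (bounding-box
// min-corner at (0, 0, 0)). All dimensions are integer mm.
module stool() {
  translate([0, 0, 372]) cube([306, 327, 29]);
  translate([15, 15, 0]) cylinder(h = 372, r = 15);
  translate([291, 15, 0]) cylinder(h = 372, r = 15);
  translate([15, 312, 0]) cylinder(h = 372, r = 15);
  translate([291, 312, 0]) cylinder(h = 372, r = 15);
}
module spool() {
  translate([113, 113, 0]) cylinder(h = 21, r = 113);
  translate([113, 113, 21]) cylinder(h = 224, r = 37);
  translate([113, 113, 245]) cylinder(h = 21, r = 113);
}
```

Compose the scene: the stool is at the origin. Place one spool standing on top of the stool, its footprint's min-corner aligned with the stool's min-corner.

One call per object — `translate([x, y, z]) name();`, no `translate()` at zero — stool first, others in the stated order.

stool();
translate([0, 0, 401]) spool();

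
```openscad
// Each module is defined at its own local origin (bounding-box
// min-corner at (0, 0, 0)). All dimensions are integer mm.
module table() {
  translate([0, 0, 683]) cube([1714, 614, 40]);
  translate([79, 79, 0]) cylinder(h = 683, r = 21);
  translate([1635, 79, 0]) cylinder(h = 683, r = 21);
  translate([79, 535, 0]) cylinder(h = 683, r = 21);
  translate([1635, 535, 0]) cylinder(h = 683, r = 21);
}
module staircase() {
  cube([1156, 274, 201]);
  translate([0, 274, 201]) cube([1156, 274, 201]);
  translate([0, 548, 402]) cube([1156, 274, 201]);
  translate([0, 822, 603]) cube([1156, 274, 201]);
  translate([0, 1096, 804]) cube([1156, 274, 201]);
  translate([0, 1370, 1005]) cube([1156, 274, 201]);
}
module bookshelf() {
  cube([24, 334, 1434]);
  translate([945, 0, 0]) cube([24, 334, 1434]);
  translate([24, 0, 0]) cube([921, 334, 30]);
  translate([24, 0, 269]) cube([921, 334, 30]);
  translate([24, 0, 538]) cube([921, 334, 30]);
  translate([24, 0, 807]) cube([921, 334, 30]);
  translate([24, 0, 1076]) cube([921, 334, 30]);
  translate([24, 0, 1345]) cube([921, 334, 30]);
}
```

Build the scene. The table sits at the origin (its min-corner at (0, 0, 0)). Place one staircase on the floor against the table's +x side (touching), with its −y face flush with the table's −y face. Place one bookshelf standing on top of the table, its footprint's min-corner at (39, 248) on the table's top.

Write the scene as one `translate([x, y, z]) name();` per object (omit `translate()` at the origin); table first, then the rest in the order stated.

table();
translate([1714, 0, 0]) staircase();
translate([39, 248, 723]) bookshelf();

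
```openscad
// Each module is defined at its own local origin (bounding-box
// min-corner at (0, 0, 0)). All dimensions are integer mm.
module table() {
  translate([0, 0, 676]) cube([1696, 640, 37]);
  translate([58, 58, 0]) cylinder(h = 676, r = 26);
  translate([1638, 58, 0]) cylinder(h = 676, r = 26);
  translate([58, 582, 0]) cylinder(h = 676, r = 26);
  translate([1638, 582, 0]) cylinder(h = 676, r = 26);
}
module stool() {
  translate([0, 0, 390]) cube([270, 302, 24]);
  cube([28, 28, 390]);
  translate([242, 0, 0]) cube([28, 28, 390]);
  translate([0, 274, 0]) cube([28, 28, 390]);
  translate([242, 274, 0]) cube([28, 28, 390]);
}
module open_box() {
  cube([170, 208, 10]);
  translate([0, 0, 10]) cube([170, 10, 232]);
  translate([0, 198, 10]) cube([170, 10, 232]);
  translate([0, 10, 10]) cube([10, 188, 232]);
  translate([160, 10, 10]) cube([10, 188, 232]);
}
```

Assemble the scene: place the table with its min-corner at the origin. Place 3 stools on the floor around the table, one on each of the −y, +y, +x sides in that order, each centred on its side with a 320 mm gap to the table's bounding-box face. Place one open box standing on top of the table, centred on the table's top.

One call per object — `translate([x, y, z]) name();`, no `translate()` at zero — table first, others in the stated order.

table();
translate([713, -622, 0]) stool();
translate([713, 960, 0]) stool();
translate([2016, 169, 0]) stool();
translate([763, 216, 713]) open_box();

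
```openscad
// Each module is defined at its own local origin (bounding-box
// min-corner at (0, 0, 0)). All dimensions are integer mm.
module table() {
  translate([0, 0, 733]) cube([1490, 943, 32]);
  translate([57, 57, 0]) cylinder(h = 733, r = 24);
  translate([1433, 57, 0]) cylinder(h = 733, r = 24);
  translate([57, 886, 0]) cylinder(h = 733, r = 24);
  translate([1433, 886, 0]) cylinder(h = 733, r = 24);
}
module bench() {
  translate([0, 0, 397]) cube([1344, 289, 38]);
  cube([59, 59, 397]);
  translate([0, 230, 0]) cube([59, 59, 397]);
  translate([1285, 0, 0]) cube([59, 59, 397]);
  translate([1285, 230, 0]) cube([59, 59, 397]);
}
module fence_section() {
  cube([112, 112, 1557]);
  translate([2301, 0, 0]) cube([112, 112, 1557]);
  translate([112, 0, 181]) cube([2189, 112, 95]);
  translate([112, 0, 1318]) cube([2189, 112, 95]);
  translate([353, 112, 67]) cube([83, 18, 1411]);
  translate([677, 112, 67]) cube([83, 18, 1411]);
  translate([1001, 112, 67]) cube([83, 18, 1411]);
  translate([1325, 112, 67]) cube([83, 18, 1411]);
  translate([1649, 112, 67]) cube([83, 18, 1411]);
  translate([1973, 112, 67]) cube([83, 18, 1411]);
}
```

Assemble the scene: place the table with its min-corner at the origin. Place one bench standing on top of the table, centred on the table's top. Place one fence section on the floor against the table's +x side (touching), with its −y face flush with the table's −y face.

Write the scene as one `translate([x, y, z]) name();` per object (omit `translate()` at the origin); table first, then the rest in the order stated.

table();
translate([73, 327, 765]) bench();
translate([1490, 0, 0]) fence_section();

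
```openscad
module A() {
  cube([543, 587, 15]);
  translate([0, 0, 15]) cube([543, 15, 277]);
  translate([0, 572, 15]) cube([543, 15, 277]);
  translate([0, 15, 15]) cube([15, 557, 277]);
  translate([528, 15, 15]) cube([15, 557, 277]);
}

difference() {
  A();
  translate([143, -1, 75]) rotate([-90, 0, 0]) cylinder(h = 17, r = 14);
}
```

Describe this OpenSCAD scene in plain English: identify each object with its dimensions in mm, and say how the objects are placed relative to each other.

A is an open-topped rectangular box: outside dimensions 543×587×292 mm, with a uniform wall and base thickness of 15 mm. The base is a full 543×587 slab on the floor; four walls sit on top of the base. The front and back walls (the −y and +y sides) span the full width; the two side walls fit between them.

The open box has a circular hole of radius 14 mm through its front wall, centred at (x = 143, z = 75).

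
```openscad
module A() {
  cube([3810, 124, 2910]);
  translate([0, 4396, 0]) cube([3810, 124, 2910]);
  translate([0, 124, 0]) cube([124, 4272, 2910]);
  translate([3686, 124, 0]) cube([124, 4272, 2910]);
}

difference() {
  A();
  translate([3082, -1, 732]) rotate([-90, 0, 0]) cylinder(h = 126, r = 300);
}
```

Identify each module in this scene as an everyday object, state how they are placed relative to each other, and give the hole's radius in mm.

A is a house frame. The house frame has a circular hole through its front wall. The hole's radius is 300 mm.

The subtracted cylinder has r = 300 mm.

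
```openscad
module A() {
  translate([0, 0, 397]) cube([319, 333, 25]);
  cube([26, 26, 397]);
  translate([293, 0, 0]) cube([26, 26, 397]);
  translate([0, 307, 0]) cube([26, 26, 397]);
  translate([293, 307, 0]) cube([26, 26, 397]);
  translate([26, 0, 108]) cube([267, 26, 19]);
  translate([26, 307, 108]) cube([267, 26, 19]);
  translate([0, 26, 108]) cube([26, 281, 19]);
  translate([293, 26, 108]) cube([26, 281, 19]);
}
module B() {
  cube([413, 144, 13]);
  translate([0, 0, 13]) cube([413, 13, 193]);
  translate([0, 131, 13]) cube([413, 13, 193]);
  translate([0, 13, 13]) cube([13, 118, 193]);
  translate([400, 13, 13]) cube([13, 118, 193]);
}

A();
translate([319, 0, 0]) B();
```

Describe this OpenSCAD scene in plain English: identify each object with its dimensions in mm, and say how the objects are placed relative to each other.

A is a four-legged stool. The seat is a 319×333×25 mm slab whose top surface is at z = 422 mm; four square legs, each 26×26 mm in cross-section, run from the floor (z = 0) to the underside of the seat, each flush with a corner of the seat. Four stretchers, 26 mm wide and 19 mm tall, connect adjacent legs with their undersides at z = 108 mm, each running between the inner faces of the legs it joins and aligned with the legs' outer faces on the other axis.

B is an open storage box with external size 413×144×206 mm and wall thickness 13 mm (the base is also 13 mm thick). The base covers the whole footprint; the four walls stand on the base, with the y-facing walls full-width and the x-facing walls fitting between their inner faces.

The open box is against the stool's +x side, with their −y faces flush.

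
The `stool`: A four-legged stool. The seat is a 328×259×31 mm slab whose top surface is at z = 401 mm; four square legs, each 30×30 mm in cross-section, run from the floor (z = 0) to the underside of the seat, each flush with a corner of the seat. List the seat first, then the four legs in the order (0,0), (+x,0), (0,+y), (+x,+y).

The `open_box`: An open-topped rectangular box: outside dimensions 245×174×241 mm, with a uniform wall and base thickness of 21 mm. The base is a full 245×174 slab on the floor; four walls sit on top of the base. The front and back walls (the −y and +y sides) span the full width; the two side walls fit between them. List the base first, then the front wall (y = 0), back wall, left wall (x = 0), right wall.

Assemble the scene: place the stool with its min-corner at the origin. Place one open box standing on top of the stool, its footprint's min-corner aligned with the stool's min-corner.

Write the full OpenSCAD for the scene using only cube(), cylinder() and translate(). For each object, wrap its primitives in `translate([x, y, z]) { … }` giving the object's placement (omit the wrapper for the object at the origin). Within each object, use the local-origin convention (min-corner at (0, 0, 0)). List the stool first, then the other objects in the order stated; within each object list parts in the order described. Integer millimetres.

translate([0, 0, 370]) cube([328, 259, 31]);
cube([30, 30, 370]);
translate([298, 0, 0]) cube([30, 30, 370]);
translate([0, 229, 0]) cube([30, 30, 370]);
translate([298, 229, 0]) cube([30, 30, 370]);
translate([0, 0, 401]) {
  cube([245, 174, 21]);
  translate([0, 0, 21]) cube([245, 21, 220]);
  translate([0, 153, 21]) cube([245, 21, 220]);
  translate([0, 21, 21]) cube([21, 132, 220]);
  translate([224, 21, 21]) cube([21, 132, 220]);
}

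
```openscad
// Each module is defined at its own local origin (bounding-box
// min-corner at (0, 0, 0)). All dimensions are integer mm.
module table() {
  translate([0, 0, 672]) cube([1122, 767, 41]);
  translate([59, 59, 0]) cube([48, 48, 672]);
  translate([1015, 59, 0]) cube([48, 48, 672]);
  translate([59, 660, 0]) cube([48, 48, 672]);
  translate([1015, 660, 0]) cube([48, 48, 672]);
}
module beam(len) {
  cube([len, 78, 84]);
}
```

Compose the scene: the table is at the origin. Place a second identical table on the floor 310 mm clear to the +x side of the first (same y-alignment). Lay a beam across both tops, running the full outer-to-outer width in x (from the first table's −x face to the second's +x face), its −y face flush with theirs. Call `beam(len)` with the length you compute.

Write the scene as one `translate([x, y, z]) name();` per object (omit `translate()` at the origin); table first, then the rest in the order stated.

table();
translate([1432, 0, 0]) table();
translate([0, 0, 713]) beam(2554);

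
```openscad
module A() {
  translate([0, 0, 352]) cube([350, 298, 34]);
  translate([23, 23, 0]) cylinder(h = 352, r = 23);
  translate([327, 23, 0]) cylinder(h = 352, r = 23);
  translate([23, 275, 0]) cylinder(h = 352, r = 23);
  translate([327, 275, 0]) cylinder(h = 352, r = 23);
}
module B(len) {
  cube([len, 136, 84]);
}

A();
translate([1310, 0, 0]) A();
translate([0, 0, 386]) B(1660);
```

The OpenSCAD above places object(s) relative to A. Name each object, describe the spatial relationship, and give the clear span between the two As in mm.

Second stool starts at x = 1310; first ends at x = 350; clear span = 1310 − 350 = 960 mm.

A is a stool. B is a beam. A beam spans the tops of two stools. The clear span between the two stools is 960 mm.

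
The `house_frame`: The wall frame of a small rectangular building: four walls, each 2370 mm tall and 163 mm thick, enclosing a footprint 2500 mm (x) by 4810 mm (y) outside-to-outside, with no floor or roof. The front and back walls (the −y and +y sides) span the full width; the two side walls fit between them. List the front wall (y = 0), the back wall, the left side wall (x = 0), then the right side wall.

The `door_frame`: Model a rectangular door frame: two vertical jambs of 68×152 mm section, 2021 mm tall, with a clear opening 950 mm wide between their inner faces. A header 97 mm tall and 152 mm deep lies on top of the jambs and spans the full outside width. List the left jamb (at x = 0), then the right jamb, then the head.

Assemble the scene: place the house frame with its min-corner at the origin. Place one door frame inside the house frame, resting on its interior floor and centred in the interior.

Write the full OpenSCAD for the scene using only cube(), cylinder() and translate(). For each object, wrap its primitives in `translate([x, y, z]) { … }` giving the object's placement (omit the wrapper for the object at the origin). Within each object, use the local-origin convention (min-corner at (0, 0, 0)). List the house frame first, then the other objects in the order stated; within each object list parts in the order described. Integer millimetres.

cube([2500, 163, 2370]);
translate([0, 4647, 0]) cube([2500, 163, 2370]);
translate([0, 163, 0]) cube([163, 4484, 2370]);
translate([2337, 163, 0]) cube([163, 4484, 2370]);
translate([707, 2329, 0]) {
  cube([68, 152, 2021]);
  translate([1018, 0, 0]) cube([68, 152, 2021]);
  translate([0, 0, 2021]) cube([1086, 152, 97]);
}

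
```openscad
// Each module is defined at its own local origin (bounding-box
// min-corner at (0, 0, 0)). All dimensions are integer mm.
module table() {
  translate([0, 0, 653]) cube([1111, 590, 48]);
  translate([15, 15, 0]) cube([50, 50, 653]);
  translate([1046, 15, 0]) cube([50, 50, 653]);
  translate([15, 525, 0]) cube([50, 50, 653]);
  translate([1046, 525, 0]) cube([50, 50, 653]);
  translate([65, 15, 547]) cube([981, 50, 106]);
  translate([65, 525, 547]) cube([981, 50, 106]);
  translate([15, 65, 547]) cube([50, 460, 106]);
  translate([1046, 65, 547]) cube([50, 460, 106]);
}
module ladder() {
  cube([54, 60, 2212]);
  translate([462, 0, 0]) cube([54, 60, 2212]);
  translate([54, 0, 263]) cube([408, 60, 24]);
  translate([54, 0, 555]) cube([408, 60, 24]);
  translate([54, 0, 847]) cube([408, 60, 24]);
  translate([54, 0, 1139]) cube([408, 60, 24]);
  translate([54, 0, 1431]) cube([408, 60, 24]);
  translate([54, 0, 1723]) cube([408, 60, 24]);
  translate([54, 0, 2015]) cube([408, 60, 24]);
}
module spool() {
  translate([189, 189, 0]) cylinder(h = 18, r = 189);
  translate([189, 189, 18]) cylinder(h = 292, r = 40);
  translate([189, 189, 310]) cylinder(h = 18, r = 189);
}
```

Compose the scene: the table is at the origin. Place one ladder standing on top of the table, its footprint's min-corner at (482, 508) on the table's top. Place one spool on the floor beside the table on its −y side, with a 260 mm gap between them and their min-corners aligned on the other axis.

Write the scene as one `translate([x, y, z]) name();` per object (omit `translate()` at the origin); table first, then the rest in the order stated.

table();
translate([482, 508, 701]) ladder();
translate([0, -638, 0]) spool();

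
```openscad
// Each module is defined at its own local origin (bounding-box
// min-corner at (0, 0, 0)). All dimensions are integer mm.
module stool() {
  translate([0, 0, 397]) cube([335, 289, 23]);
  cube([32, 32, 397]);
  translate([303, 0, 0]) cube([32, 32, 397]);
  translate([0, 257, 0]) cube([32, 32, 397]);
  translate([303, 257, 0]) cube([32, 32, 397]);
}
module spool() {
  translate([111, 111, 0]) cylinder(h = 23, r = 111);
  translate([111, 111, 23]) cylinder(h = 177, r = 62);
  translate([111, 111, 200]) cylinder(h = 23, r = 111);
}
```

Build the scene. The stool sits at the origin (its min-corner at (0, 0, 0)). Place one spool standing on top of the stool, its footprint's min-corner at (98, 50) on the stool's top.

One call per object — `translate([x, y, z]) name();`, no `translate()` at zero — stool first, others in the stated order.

stool();
translate([98, 50, 420]) spool();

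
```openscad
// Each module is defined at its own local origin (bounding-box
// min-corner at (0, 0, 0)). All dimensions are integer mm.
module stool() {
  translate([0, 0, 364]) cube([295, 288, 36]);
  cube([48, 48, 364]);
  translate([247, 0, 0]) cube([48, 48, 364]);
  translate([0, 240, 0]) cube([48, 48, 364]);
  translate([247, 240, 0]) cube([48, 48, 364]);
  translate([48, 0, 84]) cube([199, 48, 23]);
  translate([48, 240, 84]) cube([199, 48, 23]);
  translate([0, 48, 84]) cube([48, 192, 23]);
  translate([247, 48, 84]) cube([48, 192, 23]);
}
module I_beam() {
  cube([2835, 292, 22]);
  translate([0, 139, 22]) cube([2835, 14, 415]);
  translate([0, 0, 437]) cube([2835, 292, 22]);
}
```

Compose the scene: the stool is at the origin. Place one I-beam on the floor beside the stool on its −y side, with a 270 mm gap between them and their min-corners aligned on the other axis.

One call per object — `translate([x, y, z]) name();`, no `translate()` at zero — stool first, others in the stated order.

stool();
translate([0, -562, 0]) I_beam();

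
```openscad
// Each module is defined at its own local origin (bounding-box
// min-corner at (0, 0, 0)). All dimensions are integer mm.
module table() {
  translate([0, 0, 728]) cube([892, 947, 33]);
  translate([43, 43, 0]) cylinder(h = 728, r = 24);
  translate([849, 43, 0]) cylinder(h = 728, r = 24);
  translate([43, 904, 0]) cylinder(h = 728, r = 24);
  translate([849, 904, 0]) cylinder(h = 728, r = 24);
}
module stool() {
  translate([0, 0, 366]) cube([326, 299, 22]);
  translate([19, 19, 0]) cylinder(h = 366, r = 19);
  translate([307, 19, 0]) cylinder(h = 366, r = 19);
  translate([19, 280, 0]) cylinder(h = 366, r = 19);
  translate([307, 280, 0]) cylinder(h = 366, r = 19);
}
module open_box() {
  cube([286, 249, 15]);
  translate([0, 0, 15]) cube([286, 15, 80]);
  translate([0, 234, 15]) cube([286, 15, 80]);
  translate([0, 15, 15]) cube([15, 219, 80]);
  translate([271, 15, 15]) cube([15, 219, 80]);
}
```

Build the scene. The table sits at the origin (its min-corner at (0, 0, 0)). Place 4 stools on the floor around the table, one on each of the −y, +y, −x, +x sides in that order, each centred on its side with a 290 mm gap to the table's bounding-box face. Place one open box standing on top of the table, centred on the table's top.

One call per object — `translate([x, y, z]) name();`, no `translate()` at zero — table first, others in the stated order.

table();
translate([283, -589, 0]) stool();
translate([283, 1237, 0]) stool();
translate([-616, 324, 0]) stool();
translate([1182, 324, 0]) stool();
translate([303, 349, 761]) open_box();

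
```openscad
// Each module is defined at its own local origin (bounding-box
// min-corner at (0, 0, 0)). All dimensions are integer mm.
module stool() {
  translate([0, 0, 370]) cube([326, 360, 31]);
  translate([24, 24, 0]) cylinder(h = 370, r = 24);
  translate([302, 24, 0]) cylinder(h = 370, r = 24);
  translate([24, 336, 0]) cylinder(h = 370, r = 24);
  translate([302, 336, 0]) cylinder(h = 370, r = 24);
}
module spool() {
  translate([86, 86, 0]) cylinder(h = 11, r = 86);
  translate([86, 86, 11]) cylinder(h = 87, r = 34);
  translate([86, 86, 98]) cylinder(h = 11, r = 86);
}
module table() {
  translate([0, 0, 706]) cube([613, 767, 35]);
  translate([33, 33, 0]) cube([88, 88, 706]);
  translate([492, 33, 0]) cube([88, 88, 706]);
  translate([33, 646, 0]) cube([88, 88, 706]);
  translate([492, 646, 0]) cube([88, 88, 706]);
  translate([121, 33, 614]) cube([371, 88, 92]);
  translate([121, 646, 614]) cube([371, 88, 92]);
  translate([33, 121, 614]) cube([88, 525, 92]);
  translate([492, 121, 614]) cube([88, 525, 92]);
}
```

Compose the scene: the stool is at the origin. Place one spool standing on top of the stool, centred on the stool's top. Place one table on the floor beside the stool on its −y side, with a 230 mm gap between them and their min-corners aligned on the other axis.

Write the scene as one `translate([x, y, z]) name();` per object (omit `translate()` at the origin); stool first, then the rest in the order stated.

stool();
translate([77, 94, 401]) spool();
translate([0, -997, 0]) table();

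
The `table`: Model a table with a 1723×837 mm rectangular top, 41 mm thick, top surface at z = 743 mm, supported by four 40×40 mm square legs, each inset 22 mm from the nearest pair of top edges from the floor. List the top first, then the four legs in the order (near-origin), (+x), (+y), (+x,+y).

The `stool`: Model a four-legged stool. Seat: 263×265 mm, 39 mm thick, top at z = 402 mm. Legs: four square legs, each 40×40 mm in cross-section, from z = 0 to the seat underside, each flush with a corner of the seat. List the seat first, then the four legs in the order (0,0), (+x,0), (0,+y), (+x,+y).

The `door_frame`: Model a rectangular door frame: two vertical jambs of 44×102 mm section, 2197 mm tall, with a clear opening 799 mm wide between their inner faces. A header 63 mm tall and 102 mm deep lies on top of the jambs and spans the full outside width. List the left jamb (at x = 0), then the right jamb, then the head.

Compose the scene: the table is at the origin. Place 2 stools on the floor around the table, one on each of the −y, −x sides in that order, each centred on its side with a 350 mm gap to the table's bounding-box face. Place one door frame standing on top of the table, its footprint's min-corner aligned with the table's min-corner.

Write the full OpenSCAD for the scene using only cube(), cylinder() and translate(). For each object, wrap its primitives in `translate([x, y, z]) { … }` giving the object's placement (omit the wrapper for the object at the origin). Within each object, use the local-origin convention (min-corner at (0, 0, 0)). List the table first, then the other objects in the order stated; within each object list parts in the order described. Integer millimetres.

translate([0, 0, 702]) cube([1723, 837, 41]);
translate([22, 22, 0]) cube([40, 40, 702]);
translate([1661, 22, 0]) cube([40, 40, 702]);
translate([22, 775, 0]) cube([40, 40, 702]);
translate([1661, 775, 0]) cube([40, 40, 702]);
translate([730, -615, 0]) {
  translate([0, 0, 363]) cube([263, 265, 39]);
  cube([40, 40, 363]);
  translate([223, 0, 0]) cube([40, 40, 363]);
  translate([0, 225, 0]) cube([40, 40, 363]);
  translate([223, 225, 0]) cube([40, 40, 363]);
}
translate([-613, 286, 0]) {
  translate([0, 0, 363]) cube([263, 265, 39]);
  cube([40, 40, 363]);
  translate([223, 0, 0]) cube([40, 40, 363]);
  translate([0, 225, 0]) cube([40, 40, 363]);
  translate([223, 225, 0]) cube([40, 40, 363]);
}
translate([0, 0, 743]) {
  cube([44, 102, 2197]);
  translate([843, 0, 0]) cube([44, 102, 2197]);
  translate([0, 0, 2197]) cube([887, 102, 63]);
}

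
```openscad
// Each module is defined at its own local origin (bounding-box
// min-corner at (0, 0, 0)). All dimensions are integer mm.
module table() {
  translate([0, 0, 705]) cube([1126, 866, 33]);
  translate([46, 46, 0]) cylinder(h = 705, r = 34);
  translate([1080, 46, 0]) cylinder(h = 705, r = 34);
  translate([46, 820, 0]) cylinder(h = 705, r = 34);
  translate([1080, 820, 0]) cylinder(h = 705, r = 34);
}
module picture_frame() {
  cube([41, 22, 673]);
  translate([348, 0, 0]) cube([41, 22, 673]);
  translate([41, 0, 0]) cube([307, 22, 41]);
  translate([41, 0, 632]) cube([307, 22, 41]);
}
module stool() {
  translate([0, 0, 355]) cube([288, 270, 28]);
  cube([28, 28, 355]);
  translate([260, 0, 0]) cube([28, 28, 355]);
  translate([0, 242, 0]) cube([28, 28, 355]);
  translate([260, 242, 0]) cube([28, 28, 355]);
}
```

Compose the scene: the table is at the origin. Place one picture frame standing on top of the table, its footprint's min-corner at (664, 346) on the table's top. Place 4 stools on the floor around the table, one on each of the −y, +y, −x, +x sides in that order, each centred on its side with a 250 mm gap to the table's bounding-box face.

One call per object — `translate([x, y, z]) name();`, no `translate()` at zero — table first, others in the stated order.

table();
translate([664, 346, 738]) picture_frame();
translate([419, -520, 0]) stool();
translate([419, 1116, 0]) stool();
translate([-538, 298, 0]) stool();
translate([1376, 298, 0]) stool();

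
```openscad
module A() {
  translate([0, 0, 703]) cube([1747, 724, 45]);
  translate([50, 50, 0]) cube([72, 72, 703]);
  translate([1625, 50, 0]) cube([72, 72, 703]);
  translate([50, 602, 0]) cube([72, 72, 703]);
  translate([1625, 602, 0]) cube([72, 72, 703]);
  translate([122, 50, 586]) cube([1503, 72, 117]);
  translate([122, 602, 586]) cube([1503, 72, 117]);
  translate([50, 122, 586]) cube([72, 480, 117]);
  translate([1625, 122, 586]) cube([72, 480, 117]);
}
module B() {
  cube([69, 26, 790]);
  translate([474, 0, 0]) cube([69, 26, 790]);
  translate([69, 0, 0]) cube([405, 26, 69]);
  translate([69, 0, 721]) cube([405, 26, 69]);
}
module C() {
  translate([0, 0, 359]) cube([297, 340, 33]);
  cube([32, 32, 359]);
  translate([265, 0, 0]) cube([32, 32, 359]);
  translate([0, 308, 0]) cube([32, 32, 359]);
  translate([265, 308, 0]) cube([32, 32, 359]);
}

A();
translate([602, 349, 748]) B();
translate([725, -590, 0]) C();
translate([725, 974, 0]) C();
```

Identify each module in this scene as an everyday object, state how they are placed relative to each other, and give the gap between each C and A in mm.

A is a table. B is a picture frame. C is a stool. The picture frame is on top of the table, centred. Two stools sit around the table at the −y, +y sides. The gap between each stool and the table is 250 mm.

Each stool's nearest face is 250 mm from the table's bounding box.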